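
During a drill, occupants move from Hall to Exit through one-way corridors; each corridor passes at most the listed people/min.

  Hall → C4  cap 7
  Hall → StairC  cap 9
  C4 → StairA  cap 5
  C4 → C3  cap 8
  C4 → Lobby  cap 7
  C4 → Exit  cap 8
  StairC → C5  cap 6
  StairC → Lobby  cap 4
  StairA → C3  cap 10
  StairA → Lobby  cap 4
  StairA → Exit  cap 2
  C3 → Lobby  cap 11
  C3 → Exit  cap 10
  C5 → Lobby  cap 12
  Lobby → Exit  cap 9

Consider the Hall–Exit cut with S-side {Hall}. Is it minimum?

Yes — it is a minimum cut (capacity 16).

Given cut capacity: 7 + 9 = 16.
Augment Hall→C4→Exit: bottleneck 7, flow now 7.
Augment Hall→StairC→Lobby→Exit: bottleneck 4, flow now 11.
Augment Hall→StairC→C5→Lobby→Exit: bottleneck 5, flow now 16.
No augmenting path remains; maximum flow = 16.
Cut capacity 16 equals the max flow, so it is a minimum cut.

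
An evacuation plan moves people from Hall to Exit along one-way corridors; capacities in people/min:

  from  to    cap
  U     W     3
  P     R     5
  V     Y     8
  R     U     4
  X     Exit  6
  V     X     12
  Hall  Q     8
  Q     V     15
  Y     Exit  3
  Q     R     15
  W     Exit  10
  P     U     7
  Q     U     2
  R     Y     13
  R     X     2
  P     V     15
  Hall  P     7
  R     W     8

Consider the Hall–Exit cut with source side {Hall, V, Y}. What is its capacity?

Edges leaving {Hall, V, Y}: Hall→P (7), Hall→Q (8), V→X (12), Y→Exit (3).
Cut capacity = 7 + 8 + 12 + 3 = 30.

30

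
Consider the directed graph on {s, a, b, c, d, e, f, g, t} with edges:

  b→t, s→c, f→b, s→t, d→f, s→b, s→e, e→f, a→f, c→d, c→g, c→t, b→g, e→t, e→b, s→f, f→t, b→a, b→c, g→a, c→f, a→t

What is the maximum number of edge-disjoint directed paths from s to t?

5

Assign every edge capacity 1; by Menger, the answer equals the max flow.
Path s→t (+1); total 1.
Path s→b→t (+1); total 2.
Path s→c→t (+1); total 3.
Path s→e→t (+1); total 4.
Path s→f→t (+1); total 5.
No residual s→t path; max flow = 5.
Certifying cut of size 5: {s→b, s→c, s→e, s→f, s→t}.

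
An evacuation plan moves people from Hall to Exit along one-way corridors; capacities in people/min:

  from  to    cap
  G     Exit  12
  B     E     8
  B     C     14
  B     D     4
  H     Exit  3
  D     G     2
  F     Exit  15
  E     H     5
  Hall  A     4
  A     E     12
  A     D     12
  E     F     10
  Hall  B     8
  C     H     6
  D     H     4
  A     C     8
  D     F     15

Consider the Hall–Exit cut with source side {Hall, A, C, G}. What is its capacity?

50

Edges leaving {Hall, A, C, G}: Hall→B (8), A→D (12), A→E (12), C→H (6), G→Exit (12).
Cut capacity = 8 + 12 + 12 + 6 + 12 = 50.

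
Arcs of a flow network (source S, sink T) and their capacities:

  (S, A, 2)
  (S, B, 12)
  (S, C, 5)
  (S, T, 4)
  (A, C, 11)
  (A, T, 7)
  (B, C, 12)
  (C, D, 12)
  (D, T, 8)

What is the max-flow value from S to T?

Augment S→T: bottleneck 4, flow now 4.
Augment S→A→T: bottleneck 2, flow now 6.
Augment S→C→D→T: bottleneck 5, flow now 11.
Augment S→B→C→D→T: bottleneck 3, flow now 14.
No augmenting path remains; maximum flow = 14.
In the residual graph, reachable from S: {S, B, C, D}.
Min-cut edges: S→A (2), S→T (4), D→T (8); capacity 2 + 4 + 8 = 14.
This cut is saturated, so no flow can exceed 14.

14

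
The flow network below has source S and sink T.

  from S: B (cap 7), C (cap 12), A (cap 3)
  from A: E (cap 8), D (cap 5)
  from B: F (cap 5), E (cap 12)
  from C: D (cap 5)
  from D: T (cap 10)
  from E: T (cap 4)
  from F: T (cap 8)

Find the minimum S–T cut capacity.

Augment S→A→D→T: bottleneck 3, flow now 3.
Augment S→B→E→T: bottleneck 4, flow now 7.
Augment S→B→F→T: bottleneck 3, flow now 10.
Augment S→C→D→T: bottleneck 5, flow now 15.
No augmenting path remains; maximum flow = 15.
By max-flow min-cut, the minimum cut capacity equals the max flow.
In the residual graph, reachable from S: {S, C}.
Min-cut edges: S→A (3), S→B (7), C→D (5); capacity 3 + 7 + 5 = 15.

15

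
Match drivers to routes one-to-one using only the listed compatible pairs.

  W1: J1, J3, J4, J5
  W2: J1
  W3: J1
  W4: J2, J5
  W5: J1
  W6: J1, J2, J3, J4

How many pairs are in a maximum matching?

Unit-capacity flow: source→left, listed edges, right→sink; max matching = max flow.
Augmenting path W1→J1 (+1); matched 1.
Augmenting path W4→J2 (+1); matched 2.
Augmenting path W6→J3 (+1); matched 3.
Augmenting path W2→J1→W1→J4 (+1); matched 4.
No augmenting path remains; maximum matching = 4.
König certificate: {W1, W4, W6, J1} is a vertex cover of size 4 (every listed pair touches it), so no matching can be larger.

4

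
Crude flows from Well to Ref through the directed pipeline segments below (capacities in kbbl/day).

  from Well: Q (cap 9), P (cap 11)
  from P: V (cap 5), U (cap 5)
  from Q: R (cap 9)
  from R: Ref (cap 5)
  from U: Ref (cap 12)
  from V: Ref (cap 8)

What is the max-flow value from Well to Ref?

Augment Well→P→U→Ref: bottleneck 5, flow now 5.
Augment Well→P→V→Ref: bottleneck 5, flow now 10.
Augment Well→Q→R→Ref: bottleneck 5, flow now 15.
No augmenting path remains; maximum flow = 15.
In the residual graph, reachable from Well: {Well, P, Q, R}.
Min-cut edges: P→U (5), P→V (5), R→Ref (5); capacity 5 + 5 + 5 = 15.
This cut is saturated, so no flow can exceed 15.

15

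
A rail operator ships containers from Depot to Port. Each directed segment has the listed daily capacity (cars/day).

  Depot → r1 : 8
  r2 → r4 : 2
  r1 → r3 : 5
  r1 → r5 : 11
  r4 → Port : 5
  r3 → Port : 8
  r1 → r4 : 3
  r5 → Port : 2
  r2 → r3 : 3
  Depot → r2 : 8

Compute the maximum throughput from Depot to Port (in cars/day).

Augment Depot→r1→r3→Port: bottleneck 5, flow now 5.
Augment Depot→r1→r4→Port: bottleneck 3, flow now 8.
Augment Depot→r2→r3→Port: bottleneck 3, flow now 11.
Augment Depot→r2→r4→Port: bottleneck 2, flow now 13.
No augmenting path remains; maximum flow = 13.
In the residual graph, reachable from Depot: {Depot, r2}.
Min-cut edges: Depot→r1 (8), r2→r3 (3), r2→r4 (2); capacity 8 + 3 + 2 = 13.
This cut is saturated, so no flow can exceed 13.

13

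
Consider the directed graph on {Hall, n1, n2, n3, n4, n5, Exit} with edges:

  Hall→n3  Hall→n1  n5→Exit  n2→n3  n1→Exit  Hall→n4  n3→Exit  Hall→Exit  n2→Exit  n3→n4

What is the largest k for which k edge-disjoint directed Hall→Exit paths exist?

Assign every edge capacity 1; by Menger, the answer equals the max flow.
Path Hall→Exit (+1); total 1.
Path Hall→n1→Exit (+1); total 2.
Path Hall→n3→Exit (+1); total 3.
No residual Hall→Exit path; max flow = 3.
Certifying cut of size 3: {Hall→Exit, Hall→n1, Hall→n3}.

3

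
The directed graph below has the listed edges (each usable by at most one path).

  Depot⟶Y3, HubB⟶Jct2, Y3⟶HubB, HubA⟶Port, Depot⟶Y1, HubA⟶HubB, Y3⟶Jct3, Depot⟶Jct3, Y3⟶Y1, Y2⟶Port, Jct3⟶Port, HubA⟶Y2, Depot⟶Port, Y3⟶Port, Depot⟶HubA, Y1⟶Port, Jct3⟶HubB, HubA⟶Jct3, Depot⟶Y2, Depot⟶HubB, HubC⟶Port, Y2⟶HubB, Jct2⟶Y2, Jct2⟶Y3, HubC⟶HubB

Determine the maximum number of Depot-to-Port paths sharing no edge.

6

Assign every edge capacity 1; by Menger, the answer equals the max flow.
Path Depot→Port (+1); total 1.
Path Depot→HubA→Port (+1); total 2.
Path Depot→Y2→Port (+1); total 3.
Path Depot→Y3→Port (+1); total 4.
Path Depot→Y1→Port (+1); total 5.
Path Depot→Jct3→Port (+1); total 6.
No residual Depot→Port path; max flow = 6.
Certifying cut of size 6: {Depot→HubA, Depot→Port, Jct3→Port, Y1→Port, Y2→Port, Y3→Port}.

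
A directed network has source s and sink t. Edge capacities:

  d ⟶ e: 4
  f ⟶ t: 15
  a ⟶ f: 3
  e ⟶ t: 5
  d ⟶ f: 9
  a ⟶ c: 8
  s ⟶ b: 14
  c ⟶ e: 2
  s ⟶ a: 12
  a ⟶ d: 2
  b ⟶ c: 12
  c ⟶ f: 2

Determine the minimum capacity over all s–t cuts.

9

Augment s→a→f→t: bottleneck 3, flow now 3.
Augment s→a→c→e→t: bottleneck 2, flow now 5.
Augment s→a→c→f→t: bottleneck 2, flow now 7.
Augment s→a→d→e→t: bottleneck 2, flow now 9.
No augmenting path remains; maximum flow = 9.
By max-flow min-cut, the minimum cut capacity equals the max flow.
In the residual graph, reachable from s: {s, a, b, c}.
Min-cut edges: a→d (2), a→f (3), c→e (2), c→f (2); capacity 2 + 3 + 2 + 2 = 9.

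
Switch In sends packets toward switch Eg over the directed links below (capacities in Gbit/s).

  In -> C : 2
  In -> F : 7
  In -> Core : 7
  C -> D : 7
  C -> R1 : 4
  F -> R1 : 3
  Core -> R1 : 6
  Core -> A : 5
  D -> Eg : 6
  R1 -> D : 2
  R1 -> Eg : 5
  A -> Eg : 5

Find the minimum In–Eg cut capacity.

Augment In→C→D→Eg: bottleneck 2, flow now 2.
Augment In→F→R1→Eg: bottleneck 3, flow now 5.
Augment In→Core→R1→Eg: bottleneck 2, flow now 7.
Augment In→Core→A→Eg: bottleneck 5, flow now 12.
No augmenting path remains; maximum flow = 12.
By max-flow min-cut, the minimum cut capacity equals the max flow.
In the residual graph, reachable from In: {In, F}.
Min-cut edges: In→C (2), In→Core (7), F→R1 (3); capacity 2 + 7 + 3 = 12.

12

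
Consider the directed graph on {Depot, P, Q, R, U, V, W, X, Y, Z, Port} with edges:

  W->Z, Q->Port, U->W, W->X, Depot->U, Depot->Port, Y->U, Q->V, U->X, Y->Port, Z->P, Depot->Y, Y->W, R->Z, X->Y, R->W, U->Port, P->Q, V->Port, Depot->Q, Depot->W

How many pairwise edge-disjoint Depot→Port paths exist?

Assign every edge capacity 1; by Menger, the answer equals the max flow.
Path Depot→Port (+1); total 1.
Path Depot→Q→Port (+1); total 2.
Path Depot→U→Port (+1); total 3.
Path Depot→Y→Port (+1); total 4.
Path Depot→W→Z→P→Q→V→Port (+1); total 5.
No residual Depot→Port path; max flow = 5.
Certifying cut of size 5: {Depot→Port, Depot→Q, Depot→U, Depot→W, Depot→Y}.

5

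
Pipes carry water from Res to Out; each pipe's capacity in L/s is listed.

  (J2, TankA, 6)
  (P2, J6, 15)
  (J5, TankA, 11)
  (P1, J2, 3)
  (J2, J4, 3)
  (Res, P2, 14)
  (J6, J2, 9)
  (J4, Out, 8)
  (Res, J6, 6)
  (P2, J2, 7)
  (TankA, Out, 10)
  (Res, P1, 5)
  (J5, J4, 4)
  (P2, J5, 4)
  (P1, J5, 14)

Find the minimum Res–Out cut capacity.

17

Augment Res→P1→J2→TankA→Out: bottleneck 3, flow now 3.
Augment Res→P1→J5→TankA→Out: bottleneck 2, flow now 5.
Augment Res→J6→J2→TankA→Out: bottleneck 3, flow now 8.
Augment Res→J6→J2→J4→Out: bottleneck 3, flow now 11.
Augment Res→P2→J5→TankA→Out: bottleneck 2, flow now 13.
Augment Res→P2→J5→J4→Out: bottleneck 2, flow now 15.
Augment Res→P2→J2→P1→J5→J4→Out: bottleneck 2, flow now 17. (uses reverse residual edge)
No augmenting path remains; maximum flow = 17.
By max-flow min-cut, the minimum cut capacity equals the max flow.
In the residual graph, reachable from Res: {Res, P1, J6, P2, J2, J5, TankA}.
Min-cut edges: J2→J4 (3), J5→J4 (4), TankA→Out (10); capacity 3 + 4 + 10 = 17.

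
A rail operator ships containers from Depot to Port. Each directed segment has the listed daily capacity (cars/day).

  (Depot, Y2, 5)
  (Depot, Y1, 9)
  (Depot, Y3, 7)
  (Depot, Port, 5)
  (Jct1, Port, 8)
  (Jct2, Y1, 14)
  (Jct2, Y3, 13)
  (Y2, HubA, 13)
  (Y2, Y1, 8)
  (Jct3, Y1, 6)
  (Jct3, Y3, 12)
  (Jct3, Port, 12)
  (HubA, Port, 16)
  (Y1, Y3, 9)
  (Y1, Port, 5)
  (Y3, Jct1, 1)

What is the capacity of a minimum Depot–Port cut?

16

Augment Depot→Port: bottleneck 5, flow now 5.
Augment Depot→Y1→Port: bottleneck 5, flow now 10.
Augment Depot→Y2→HubA→Port: bottleneck 5, flow now 15.
Augment Depot→Y3→Jct1→Port: bottleneck 1, flow now 16.
No augmenting path remains; maximum flow = 16.
By max-flow min-cut, the minimum cut capacity equals the max flow.
In the residual graph, reachable from Depot: {Depot, Y1, Y3}.
Min-cut edges: Depot→Y2 (5), Depot→Port (5), Y1→Port (5), Y3→Jct1 (1); capacity 5 + 5 + 5 + 1 = 16.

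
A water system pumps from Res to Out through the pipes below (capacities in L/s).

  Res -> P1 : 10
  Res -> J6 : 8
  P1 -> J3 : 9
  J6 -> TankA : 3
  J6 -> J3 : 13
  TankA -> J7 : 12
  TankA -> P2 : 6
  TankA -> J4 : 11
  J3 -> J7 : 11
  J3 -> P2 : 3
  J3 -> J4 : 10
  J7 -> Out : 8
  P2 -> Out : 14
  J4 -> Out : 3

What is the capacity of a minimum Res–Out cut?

Augment Res→P1→J3→J7→Out: bottleneck 8, flow now 8.
Augment Res→P1→J3→P2→Out: bottleneck 1, flow now 9.
Augment Res→J6→TankA→P2→Out: bottleneck 3, flow now 12.
Augment Res→J6→J3→P2→Out: bottleneck 2, flow now 14.
Augment Res→J6→J3→J4→Out: bottleneck 3, flow now 17.
No augmenting path remains; maximum flow = 17.
By max-flow min-cut, the minimum cut capacity equals the max flow.
In the residual graph, reachable from Res: {Res, P1}.
Min-cut edges: Res→J6 (8), P1→J3 (9); capacity 8 + 9 = 17.

17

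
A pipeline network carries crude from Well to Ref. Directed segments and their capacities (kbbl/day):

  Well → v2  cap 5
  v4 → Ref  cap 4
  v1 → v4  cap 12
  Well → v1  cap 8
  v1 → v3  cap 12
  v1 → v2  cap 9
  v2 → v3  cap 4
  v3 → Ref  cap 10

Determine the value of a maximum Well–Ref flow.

Augment Well→v1→v3→Ref: bottleneck 8, flow now 8.
Augment Well→v2→v3→Ref: bottleneck 2, flow now 10.
Augment Well→v2→v3→v1→v4→Ref: bottleneck 2, flow now 12. (uses reverse residual edge)
No augmenting path remains; maximum flow = 12.
In the residual graph, reachable from Well: {Well, v2}.
Min-cut edges: Well→v1 (8), v2→v3 (4); capacity 8 + 4 = 12.
This cut is saturated, so no flow can exceed 12.

12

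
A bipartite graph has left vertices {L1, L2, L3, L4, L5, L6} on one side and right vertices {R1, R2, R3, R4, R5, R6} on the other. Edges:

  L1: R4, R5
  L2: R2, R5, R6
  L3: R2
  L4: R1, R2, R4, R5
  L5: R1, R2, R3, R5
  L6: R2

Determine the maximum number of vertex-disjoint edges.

Unit-capacity flow: source→left, listed edges, right→sink; max matching = max flow.
Augmenting path L1→R4 (+1); matched 1.
Augmenting path L2→R2 (+1); matched 2.
Augmenting path L4→R1 (+1); matched 3.
Augmenting path L5→R3 (+1); matched 4.
Augmenting path L3→R2→L2→R5 (+1); matched 5.
No augmenting path remains; maximum matching = 5.
König certificate: {L1, L2, L4, L5, R2} is a vertex cover of size 5 (every listed pair touches it), so no matching can be larger.

5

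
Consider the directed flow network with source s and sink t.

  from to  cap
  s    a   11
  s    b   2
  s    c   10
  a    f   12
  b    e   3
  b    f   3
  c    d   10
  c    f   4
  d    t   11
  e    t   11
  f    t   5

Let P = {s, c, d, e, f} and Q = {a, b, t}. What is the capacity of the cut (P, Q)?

40

Edges leaving {s, c, d, e, f}: s→a (11), s→b (2), d→t (11), e→t (11), f→t (5).
Cut capacity = 11 + 2 + 11 + 11 + 5 = 40.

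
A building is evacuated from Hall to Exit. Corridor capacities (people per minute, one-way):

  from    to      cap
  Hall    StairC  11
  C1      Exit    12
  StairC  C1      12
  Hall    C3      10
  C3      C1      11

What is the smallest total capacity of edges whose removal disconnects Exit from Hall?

Augment Hall→StairC→C1→Exit: bottleneck 11, flow now 11.
Augment Hall→C3→C1→Exit: bottleneck 1, flow now 12.
No augmenting path remains; maximum flow = 12.
By max-flow min-cut, the minimum cut capacity equals the max flow.
In the residual graph, reachable from Hall: {Hall, StairC, C3, C1}.
Min-cut edges: C1→Exit (12); capacity 12 = 12.

12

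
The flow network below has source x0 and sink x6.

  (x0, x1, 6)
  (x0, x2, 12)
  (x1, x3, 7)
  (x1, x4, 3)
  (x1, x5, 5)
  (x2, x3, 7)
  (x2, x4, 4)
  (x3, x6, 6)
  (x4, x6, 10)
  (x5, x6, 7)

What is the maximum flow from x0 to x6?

Augment x0→x1→x3→x6: bottleneck 6, flow now 6.
Augment x0→x2→x4→x6: bottleneck 4, flow now 10.
Augment x0→x2→x3→x1→x4→x6: bottleneck 3, flow now 13. (uses reverse residual edge)
Augment x0→x2→x3→x1→x5→x6: bottleneck 3, flow now 16. (uses reverse residual edge)
No augmenting path remains; maximum flow = 16.
In the residual graph, reachable from x0: {x0, x2, x3}.
Min-cut edges: x0→x1 (6), x2→x4 (4), x3→x6 (6); capacity 6 + 4 + 6 = 16.
This cut is saturated, so no flow can exceed 16.

16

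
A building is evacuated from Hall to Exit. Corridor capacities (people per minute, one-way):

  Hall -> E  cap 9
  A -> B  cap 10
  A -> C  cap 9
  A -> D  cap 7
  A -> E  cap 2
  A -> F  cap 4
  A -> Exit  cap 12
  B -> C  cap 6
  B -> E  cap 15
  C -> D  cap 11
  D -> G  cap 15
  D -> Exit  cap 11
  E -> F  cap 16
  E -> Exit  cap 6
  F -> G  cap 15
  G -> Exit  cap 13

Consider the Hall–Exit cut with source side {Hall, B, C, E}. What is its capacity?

Edges leaving {Hall, B, C, E}: C→D (11), E→F (16), E→Exit (6).
Cut capacity = 11 + 16 + 6 = 33.

33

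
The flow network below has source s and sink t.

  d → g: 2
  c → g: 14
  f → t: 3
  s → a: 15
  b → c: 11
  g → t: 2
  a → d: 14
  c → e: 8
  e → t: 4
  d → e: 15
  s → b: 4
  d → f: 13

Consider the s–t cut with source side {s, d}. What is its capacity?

Edges leaving {s, d}: s→a (15), s→b (4), d→e (15), d→f (13), d→g (2).
Cut capacity = 15 + 4 + 15 + 13 + 2 = 49.

49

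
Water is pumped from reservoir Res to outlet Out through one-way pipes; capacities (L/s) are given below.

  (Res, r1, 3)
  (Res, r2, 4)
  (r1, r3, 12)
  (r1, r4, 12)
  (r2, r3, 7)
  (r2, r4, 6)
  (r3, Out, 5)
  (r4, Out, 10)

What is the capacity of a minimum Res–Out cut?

7

Augment Res→r1→r3→Out: bottleneck 3, flow now 3.
Augment Res→r2→r3→Out: bottleneck 2, flow now 5.
Augment Res→r2→r4→Out: bottleneck 2, flow now 7.
No augmenting path remains; maximum flow = 7.
By max-flow min-cut, the minimum cut capacity equals the max flow.
In the residual graph, reachable from Res: {Res}.
Min-cut edges: Res→r1 (3), Res→r2 (4); capacity 3 + 4 = 7.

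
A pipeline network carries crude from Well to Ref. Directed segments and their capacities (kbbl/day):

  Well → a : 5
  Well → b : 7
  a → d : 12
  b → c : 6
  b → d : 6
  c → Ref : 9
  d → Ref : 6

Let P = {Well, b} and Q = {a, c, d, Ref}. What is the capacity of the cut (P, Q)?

Edges leaving {Well, b}: Well→a (5), b→c (6), b→d (6).
Cut capacity = 5 + 6 + 6 = 17.

17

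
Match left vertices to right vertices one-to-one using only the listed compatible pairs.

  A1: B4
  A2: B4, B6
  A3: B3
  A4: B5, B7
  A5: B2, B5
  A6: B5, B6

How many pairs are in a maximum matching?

Unit-capacity flow: source→left, listed edges, right→sink; max matching = max flow.
Augmenting path A1→B4 (+1); matched 1.
Augmenting path A2→B6 (+1); matched 2.
Augmenting path A3→B3 (+1); matched 3.
Augmenting path A4→B5 (+1); matched 4.
Augmenting path A5→B2 (+1); matched 5.
Augmenting path A6→B5→A4→B7 (+1); matched 6.
No augmenting path remains; maximum matching = 6.
König certificate: {A1, A2, A3, A4, A5, A6} is a vertex cover of size 6 (every listed pair touches it), so no matching can be larger.

6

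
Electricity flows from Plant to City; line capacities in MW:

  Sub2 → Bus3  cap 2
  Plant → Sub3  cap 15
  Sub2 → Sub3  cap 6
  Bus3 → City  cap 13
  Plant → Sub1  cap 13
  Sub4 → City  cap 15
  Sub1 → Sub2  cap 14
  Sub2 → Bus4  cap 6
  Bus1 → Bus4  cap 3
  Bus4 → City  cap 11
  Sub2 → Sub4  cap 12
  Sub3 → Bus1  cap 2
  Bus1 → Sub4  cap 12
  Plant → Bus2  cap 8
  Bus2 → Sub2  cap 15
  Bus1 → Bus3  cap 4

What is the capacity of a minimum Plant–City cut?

Augment Plant→Bus2→Sub2→Bus3→City: bottleneck 2, flow now 2.
Augment Plant→Bus2→Sub2→Bus4→City: bottleneck 6, flow now 8.
Augment Plant→Sub3→Bus1→Bus3→City: bottleneck 2, flow now 10.
Augment Plant→Sub1→Sub2→Sub4→City: bottleneck 12, flow now 22.
No augmenting path remains; maximum flow = 22.
By max-flow min-cut, the minimum cut capacity equals the max flow.
In the residual graph, reachable from Plant: {Plant, Bus2, Sub3, Sub1, Sub2}.
Min-cut edges: Sub3→Bus1 (2), Sub2→Bus3 (2), Sub2→Bus4 (6), Sub2→Sub4 (12); capacity 2 + 2 + 6 + 12 = 22.

22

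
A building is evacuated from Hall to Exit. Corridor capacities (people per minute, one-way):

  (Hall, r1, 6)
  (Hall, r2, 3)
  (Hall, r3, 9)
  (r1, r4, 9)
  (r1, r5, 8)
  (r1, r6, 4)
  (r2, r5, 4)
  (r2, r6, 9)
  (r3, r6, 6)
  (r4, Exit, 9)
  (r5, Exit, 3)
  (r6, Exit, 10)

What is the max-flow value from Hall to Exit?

Augment Hall→r1→r4→Exit: bottleneck 6, flow now 6.
Augment Hall→r2→r5→Exit: bottleneck 3, flow now 9.
Augment Hall→r3→r6→Exit: bottleneck 6, flow now 15.
No augmenting path remains; maximum flow = 15.
In the residual graph, reachable from Hall: {Hall, r3}.
Min-cut edges: Hall→r1 (6), Hall→r2 (3), r3→r6 (6); capacity 6 + 3 + 6 = 15.
This cut is saturated, so no flow can exceed 15.

15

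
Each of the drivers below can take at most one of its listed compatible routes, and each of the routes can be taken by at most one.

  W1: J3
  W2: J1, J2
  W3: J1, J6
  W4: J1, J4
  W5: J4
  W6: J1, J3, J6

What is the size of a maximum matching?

5

Unit-capacity flow: source→left, listed edges, right→sink; max matching = max flow.
Augmenting path W1→J3 (+1); matched 1.
Augmenting path W2→J1 (+1); matched 2.
Augmenting path W3→J6 (+1); matched 3.
Augmenting path W4→J4 (+1); matched 4.
Augmenting path W6→J1→W2→J2 (+1); matched 5.
No augmenting path remains; maximum matching = 5.
König certificate: {W2, J1, J3, J4, J6} is a vertex cover of size 5 (every listed pair touches it), so no matching can be larger.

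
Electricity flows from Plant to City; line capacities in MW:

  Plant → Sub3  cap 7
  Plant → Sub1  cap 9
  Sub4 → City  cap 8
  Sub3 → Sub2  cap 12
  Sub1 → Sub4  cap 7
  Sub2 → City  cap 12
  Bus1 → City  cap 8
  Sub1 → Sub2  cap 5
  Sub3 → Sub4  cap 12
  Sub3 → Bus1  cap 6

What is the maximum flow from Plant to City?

Augment Plant→Sub3→Sub4→City: bottleneck 7, flow now 7.
Augment Plant→Sub1→Sub4→City: bottleneck 1, flow now 8.
Augment Plant→Sub1→Sub2→City: bottleneck 5, flow now 13.
Augment Plant→Sub1→Sub4→Sub3→Bus1→City: bottleneck 3, flow now 16. (uses reverse residual edge)
No augmenting path remains; maximum flow = 16.
In the residual graph, reachable from Plant: {Plant}.
Min-cut edges: Plant→Sub3 (7), Plant→Sub1 (9); capacity 7 + 9 = 16.
This cut is saturated, so no flow can exceed 16.

16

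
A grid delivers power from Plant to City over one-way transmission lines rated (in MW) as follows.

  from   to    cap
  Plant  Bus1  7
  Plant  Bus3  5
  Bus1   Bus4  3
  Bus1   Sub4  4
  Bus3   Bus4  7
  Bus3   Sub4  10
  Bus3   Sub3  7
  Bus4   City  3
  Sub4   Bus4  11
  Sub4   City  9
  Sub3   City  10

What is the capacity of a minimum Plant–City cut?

Augment Plant→Bus1→Bus4→City: bottleneck 3, flow now 3.
Augment Plant→Bus1→Sub4→City: bottleneck 4, flow now 7.
Augment Plant→Bus3→Sub4→City: bottleneck 5, flow now 12.
No augmenting path remains; maximum flow = 12.
By max-flow min-cut, the minimum cut capacity equals the max flow.
In the residual graph, reachable from Plant: {Plant}.
Min-cut edges: Plant→Bus1 (7), Plant→Bus3 (5); capacity 7 + 5 = 12.

12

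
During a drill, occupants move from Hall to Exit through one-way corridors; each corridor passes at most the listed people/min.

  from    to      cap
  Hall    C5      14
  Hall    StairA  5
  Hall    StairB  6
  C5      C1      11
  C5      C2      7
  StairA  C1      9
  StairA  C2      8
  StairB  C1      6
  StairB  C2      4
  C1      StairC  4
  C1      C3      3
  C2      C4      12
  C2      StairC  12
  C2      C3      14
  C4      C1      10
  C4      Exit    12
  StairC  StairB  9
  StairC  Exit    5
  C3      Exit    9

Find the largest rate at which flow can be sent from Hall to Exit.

Augment Hall→C5→C1→StairC→Exit: bottleneck 4, flow now 4.
Augment Hall→C5→C1→C3→Exit: bottleneck 3, flow now 7.
Augment Hall→C5→C2→C4→Exit: bottleneck 7, flow now 14.
Augment Hall→StairA→C2→C4→Exit: bottleneck 5, flow now 19.
Augment Hall→StairB→C2→StairC→Exit: bottleneck 1, flow now 20.
Augment Hall→StairB→C2→C3→Exit: bottleneck 3, flow now 23.
No augmenting path remains; maximum flow = 23.
In the residual graph, reachable from Hall: {Hall, C5, StairB, C1}.
Min-cut edges: Hall→StairA (5), C5→C2 (7), StairB→C2 (4), C1→StairC (4), C1→C3 (3); capacity 5 + 7 + 4 + 4 + 3 = 23.
This cut is saturated, so no flow can exceed 23.

23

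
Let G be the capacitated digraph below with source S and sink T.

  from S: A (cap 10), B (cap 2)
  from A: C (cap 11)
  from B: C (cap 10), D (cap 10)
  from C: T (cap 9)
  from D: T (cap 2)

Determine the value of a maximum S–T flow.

11

Augment S→A→C→T: bottleneck 9, flow now 9.
Augment S→B→D→T: bottleneck 2, flow now 11.
No augmenting path remains; maximum flow = 11.
In the residual graph, reachable from S: {S, A, C}.
Min-cut edges: S→B (2), C→T (9); capacity 2 + 9 = 11.
This cut is saturated, so no flow can exceed 11.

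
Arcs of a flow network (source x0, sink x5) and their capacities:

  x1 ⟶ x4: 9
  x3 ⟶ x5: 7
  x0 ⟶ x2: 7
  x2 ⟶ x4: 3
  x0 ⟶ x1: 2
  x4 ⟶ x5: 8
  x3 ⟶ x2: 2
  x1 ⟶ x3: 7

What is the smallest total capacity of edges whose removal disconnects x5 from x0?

Augment x0→x1→x3→x5: bottleneck 2, flow now 2.
Augment x0→x2→x4→x5: bottleneck 3, flow now 5.
No augmenting path remains; maximum flow = 5.
By max-flow min-cut, the minimum cut capacity equals the max flow.
In the residual graph, reachable from x0: {x0, x2}.
Min-cut edges: x0→x1 (2), x2→x4 (3); capacity 2 + 3 = 5.

5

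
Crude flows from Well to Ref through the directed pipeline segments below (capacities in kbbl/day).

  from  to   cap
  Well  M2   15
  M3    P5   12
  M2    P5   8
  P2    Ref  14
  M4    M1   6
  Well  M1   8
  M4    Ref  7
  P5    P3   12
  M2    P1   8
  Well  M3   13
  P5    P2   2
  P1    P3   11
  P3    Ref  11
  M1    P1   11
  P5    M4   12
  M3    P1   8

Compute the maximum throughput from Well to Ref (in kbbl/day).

Augment Well→M1→P1→P3→Ref: bottleneck 8, flow now 8.
Augment Well→M3→P5→P3→Ref: bottleneck 3, flow now 11.
Augment Well→M3→P5→M4→Ref: bottleneck 7, flow now 18.
Augment Well→M3→P5→P2→Ref: bottleneck 2, flow now 20.
No augmenting path remains; maximum flow = 20.
In the residual graph, reachable from Well: {Well, M1, M3, M2, P5, P1, P3, M4}.
Min-cut edges: P5→P2 (2), P3→Ref (11), M4→Ref (7); capacity 2 + 11 + 7 = 20.
This cut is saturated, so no flow can exceed 20.

20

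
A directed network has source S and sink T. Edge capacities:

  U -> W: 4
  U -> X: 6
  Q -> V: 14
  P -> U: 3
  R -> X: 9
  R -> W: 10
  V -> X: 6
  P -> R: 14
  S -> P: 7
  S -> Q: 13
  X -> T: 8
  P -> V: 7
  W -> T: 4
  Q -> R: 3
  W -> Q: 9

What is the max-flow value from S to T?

Augment S→P→R→W→T: bottleneck 4, flow now 4.
Augment S→P→R→X→T: bottleneck 3, flow now 7.
Augment S→Q→R→X→T: bottleneck 3, flow now 10.
Augment S→Q→V→X→T: bottleneck 2, flow now 12.
No augmenting path remains; maximum flow = 12.
In the residual graph, reachable from S: {S, P, Q, R, U, V, W, X}.
Min-cut edges: W→T (4), X→T (8); capacity 4 + 8 = 12.
This cut is saturated, so no flow can exceed 12.

12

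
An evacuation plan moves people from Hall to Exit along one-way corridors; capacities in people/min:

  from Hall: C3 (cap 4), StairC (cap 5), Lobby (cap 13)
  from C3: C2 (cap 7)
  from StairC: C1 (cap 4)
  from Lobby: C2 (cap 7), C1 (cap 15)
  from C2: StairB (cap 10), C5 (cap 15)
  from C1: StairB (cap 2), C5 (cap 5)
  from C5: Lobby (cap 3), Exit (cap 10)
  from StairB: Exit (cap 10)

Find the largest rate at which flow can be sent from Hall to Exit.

18

Augment Hall→C3→C2→C5→Exit: bottleneck 4, flow now 4.
Augment Hall→StairC→C1→C5→Exit: bottleneck 4, flow now 8.
Augment Hall→Lobby→C2→C5→Exit: bottleneck 2, flow now 10.
Augment Hall→Lobby→C2→StairB→Exit: bottleneck 5, flow now 15.
Augment Hall→Lobby→C1→StairB→Exit: bottleneck 2, flow now 17.
Augment Hall→Lobby→C1→C5→C2→StairB→Exit: bottleneck 1, flow now 18. (uses reverse residual edge)
No augmenting path remains; maximum flow = 18.
In the residual graph, reachable from Hall: {Hall, StairC, Lobby, C1}.
Min-cut edges: Hall→C3 (4), Lobby→C2 (7), C1→C5 (5), C1→StairB (2); capacity 4 + 7 + 5 + 2 = 18.
This cut is saturated, so no flow can exceed 18.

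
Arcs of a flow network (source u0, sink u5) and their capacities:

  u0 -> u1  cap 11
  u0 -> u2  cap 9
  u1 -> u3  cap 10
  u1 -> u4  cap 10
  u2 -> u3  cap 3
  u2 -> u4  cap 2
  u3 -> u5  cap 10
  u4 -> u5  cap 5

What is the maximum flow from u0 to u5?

15

Augment u0→u1→u3→u5: bottleneck 10, flow now 10.
Augment u0→u1→u4→u5: bottleneck 1, flow now 11.
Augment u0→u2→u4→u5: bottleneck 2, flow now 13.
Augment u0→u2→u3→u1→u4→u5: bottleneck 2, flow now 15. (uses reverse residual edge)
No augmenting path remains; maximum flow = 15.
In the residual graph, reachable from u0: {u0, u1, u2, u3, u4}.
Min-cut edges: u3→u5 (10), u4→u5 (5); capacity 10 + 5 = 15.
This cut is saturated, so no flow can exceed 15.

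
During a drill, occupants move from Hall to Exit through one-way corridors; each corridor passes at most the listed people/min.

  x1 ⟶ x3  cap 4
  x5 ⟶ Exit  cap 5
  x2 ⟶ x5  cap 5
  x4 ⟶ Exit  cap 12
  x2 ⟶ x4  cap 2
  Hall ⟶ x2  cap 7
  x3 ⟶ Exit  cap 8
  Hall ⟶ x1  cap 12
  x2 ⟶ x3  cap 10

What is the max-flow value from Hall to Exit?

11

Augment Hall→x1→x3→Exit: bottleneck 4, flow now 4.
Augment Hall→x2→x3→Exit: bottleneck 4, flow now 8.
Augment Hall→x2→x4→Exit: bottleneck 2, flow now 10.
Augment Hall→x2→x5→Exit: bottleneck 1, flow now 11.
No augmenting path remains; maximum flow = 11.
In the residual graph, reachable from Hall: {Hall, x1}.
Min-cut edges: Hall→x2 (7), x1→x3 (4); capacity 7 + 4 = 11.
This cut is saturated, so no flow can exceed 11.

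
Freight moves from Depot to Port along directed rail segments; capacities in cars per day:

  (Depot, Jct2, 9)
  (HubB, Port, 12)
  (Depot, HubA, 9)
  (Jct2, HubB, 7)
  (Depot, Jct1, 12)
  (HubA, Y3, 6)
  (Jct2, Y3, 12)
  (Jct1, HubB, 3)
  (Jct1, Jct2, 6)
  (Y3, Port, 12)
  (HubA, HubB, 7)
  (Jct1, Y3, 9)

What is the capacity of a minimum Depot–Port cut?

Augment Depot→Jct2→Y3→Port: bottleneck 9, flow now 9.
Augment Depot→HubA→Y3→Port: bottleneck 3, flow now 12.
Augment Depot→HubA→HubB→Port: bottleneck 6, flow now 18.
Augment Depot→Jct1→HubB→Port: bottleneck 3, flow now 21.
Augment Depot→Jct1→Jct2→HubB→Port: bottleneck 3, flow now 24.
No augmenting path remains; maximum flow = 24.
By max-flow min-cut, the minimum cut capacity equals the max flow.
In the residual graph, reachable from Depot: {Depot, Jct2, HubA, Jct1, Y3, HubB}.
Min-cut edges: Y3→Port (12), HubB→Port (12); capacity 12 + 12 = 24.

24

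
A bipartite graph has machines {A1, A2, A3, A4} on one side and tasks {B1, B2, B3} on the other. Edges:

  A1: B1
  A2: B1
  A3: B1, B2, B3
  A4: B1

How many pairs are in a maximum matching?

Unit-capacity flow: source→left, listed edges, right→sink; max matching = max flow.
Augmenting path A1→B1 (+1); matched 1.
Augmenting path A3→B2 (+1); matched 2.
No augmenting path remains; maximum matching = 2.
König certificate: {A3, B1} is a vertex cover of size 2 (every listed pair touches it), so no matching can be larger.

2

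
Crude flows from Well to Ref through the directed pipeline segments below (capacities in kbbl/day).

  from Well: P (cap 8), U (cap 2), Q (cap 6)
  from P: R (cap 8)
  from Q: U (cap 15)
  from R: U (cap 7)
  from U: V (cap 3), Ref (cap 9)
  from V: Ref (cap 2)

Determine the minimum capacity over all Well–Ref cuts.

Augment Well→U→Ref: bottleneck 2, flow now 2.
Augment Well→Q→U→Ref: bottleneck 6, flow now 8.
Augment Well→P→R→U→Ref: bottleneck 1, flow now 9.
Augment Well→P→R→U→V→Ref: bottleneck 2, flow now 11.
No augmenting path remains; maximum flow = 11.
By max-flow min-cut, the minimum cut capacity equals the max flow.
In the residual graph, reachable from Well: {Well, P, Q, R, U, V}.
Min-cut edges: U→Ref (9), V→Ref (2); capacity 9 + 2 = 11.

11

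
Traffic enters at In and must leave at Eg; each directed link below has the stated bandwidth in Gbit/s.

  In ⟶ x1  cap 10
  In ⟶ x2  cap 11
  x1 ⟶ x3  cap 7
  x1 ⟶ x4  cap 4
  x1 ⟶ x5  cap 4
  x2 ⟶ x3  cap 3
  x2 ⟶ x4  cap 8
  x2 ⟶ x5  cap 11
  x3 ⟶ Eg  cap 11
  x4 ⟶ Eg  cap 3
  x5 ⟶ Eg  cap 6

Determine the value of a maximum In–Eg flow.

19

Augment In→x1→x3→Eg: bottleneck 7, flow now 7.
Augment In→x1→x4→Eg: bottleneck 3, flow now 10.
Augment In→x2→x3→Eg: bottleneck 3, flow now 13.
Augment In→x2→x5→Eg: bottleneck 6, flow now 19.
No augmenting path remains; maximum flow = 19.
In the residual graph, reachable from In: {In, x1, x2, x4, x5}.
Min-cut edges: x1→x3 (7), x2→x3 (3), x4→Eg (3), x5→Eg (6); capacity 7 + 3 + 3 + 6 = 19.
This cut is saturated, so no flow can exceed 19.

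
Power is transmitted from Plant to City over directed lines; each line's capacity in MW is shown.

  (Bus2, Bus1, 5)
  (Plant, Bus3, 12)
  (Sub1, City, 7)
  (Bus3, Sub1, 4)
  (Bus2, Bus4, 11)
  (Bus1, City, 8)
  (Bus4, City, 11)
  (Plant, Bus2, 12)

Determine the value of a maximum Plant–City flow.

16

Augment Plant→Bus3→Sub1→City: bottleneck 4, flow now 4.
Augment Plant→Bus2→Bus4→City: bottleneck 11, flow now 15.
Augment Plant→Bus2→Bus1→City: bottleneck 1, flow now 16.
No augmenting path remains; maximum flow = 16.
In the residual graph, reachable from Plant: {Plant, Bus3}.
Min-cut edges: Plant→Bus2 (12), Bus3→Sub1 (4); capacity 12 + 4 = 16.
This cut is saturated, so no flow can exceed 16.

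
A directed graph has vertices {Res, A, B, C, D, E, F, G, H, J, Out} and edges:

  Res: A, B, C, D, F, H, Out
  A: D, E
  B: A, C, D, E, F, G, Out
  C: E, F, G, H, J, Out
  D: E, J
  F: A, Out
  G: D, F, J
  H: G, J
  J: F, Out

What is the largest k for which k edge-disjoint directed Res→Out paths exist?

Assign every edge capacity 1; by Menger, the answer equals the max flow.
Path Res→Out (+1); total 1.
Path Res→B→Out (+1); total 2.
Path Res→C→Out (+1); total 3.
Path Res→F→Out (+1); total 4.
Path Res→D→J→Out (+1); total 5.
No residual Res→Out path; max flow = 5.
Certifying cut of size 5: {F→Out, J→Out, Res→B, Res→C, Res→Out}.

5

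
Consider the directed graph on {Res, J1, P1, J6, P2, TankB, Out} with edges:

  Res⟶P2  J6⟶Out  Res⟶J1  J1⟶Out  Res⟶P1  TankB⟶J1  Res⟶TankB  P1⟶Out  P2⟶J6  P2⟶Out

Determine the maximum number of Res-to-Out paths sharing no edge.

3

Assign every edge capacity 1; by Menger, the answer equals the max flow.
Path Res→J1→Out (+1); total 1.
Path Res→P1→Out (+1); total 2.
Path Res→P2→Out (+1); total 3.
No residual Res→Out path; max flow = 3.
Certifying cut of size 3: {J1→Out, Res→P1, Res→P2}.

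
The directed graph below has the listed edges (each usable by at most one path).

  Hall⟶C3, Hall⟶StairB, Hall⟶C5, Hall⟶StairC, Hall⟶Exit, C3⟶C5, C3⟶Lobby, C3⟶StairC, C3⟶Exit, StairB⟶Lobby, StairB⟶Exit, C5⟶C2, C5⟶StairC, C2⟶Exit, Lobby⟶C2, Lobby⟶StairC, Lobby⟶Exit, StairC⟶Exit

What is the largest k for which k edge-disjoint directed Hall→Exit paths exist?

Assign every edge capacity 1; by Menger, the answer equals the max flow.
Path Hall→Exit (+1); total 1.
Path Hall→C3→Exit (+1); total 2.
Path Hall→StairB→Exit (+1); total 3.
Path Hall→StairC→Exit (+1); total 4.
Path Hall→C5→C2→Exit (+1); total 5.
No residual Hall→Exit path; max flow = 5.
Certifying cut of size 5: {Hall→C3, Hall→C5, Hall→Exit, Hall→StairB, Hall→StairC}.

5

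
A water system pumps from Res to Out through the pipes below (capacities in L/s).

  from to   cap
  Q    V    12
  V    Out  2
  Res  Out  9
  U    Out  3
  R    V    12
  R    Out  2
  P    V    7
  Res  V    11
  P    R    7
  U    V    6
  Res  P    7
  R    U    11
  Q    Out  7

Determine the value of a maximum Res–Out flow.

16

Augment Res→Out: bottleneck 9, flow now 9.
Augment Res→V→Out: bottleneck 2, flow now 11.
Augment Res→P→R→Out: bottleneck 2, flow now 13.
Augment Res→P→R→U→Out: bottleneck 3, flow now 16.
No augmenting path remains; maximum flow = 16.
In the residual graph, reachable from Res: {Res, P, R, U, V}.
Min-cut edges: Res→Out (9), R→Out (2), U→Out (3), V→Out (2); capacity 9 + 2 + 3 + 2 = 16.
This cut is saturated, so no flow can exceed 16.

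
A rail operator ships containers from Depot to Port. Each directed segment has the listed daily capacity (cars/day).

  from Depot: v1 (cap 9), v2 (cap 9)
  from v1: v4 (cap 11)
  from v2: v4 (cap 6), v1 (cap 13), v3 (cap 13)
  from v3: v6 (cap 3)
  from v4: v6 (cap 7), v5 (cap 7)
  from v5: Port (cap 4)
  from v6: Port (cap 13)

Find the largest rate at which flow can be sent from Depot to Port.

Augment Depot→v1→v4→v5→Port: bottleneck 4, flow now 4.
Augment Depot→v1→v4→v6→Port: bottleneck 5, flow now 9.
Augment Depot→v2→v3→v6→Port: bottleneck 3, flow now 12.
Augment Depot→v2→v4→v6→Port: bottleneck 2, flow now 14.
No augmenting path remains; maximum flow = 14.
In the residual graph, reachable from Depot: {Depot, v1, v2, v3, v4, v5}.
Min-cut edges: v3→v6 (3), v4→v6 (7), v5→Port (4); capacity 3 + 7 + 4 = 14.
This cut is saturated, so no flow can exceed 14.

14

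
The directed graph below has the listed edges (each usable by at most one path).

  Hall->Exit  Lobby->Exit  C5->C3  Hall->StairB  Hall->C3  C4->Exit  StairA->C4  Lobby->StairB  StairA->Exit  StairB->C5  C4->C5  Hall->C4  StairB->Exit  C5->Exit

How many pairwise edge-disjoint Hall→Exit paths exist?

3

Assign every edge capacity 1; by Menger, the answer equals the max flow.
Path Hall→Exit (+1); total 1.
Path Hall→C4→Exit (+1); total 2.
Path Hall→StairB→Exit (+1); total 3.
No residual Hall→Exit path; max flow = 3.
Certifying cut of size 3: {Hall→C4, Hall→Exit, Hall→StairB}.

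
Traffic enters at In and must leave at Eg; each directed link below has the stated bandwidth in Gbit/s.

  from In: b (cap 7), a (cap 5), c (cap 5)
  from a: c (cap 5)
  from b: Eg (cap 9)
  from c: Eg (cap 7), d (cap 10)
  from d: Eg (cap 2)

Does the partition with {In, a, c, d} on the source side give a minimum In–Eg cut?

Given cut capacity: 7 + 7 + 2 = 16.
Augment In→b→Eg: bottleneck 7, flow now 7.
Augment In→c→Eg: bottleneck 5, flow now 12.
Augment In→a→c→Eg: bottleneck 2, flow now 14.
Augment In→a→c→d→Eg: bottleneck 2, flow now 16.
No augmenting path remains; maximum flow = 16.
Cut capacity 16 equals the max flow, so it is a minimum cut.

Yes — it is a minimum cut (capacity 16).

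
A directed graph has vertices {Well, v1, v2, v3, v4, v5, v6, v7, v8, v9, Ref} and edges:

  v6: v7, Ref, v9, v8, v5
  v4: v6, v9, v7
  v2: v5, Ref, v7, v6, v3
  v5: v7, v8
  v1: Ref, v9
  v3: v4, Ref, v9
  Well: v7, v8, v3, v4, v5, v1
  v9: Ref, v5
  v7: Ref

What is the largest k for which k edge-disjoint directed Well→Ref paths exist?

4

Assign every edge capacity 1; by Menger, the answer equals the max flow.
Path Well→v1→Ref (+1); total 1.
Path Well→v3→Ref (+1); total 2.
Path Well→v7→Ref (+1); total 3.
Path Well→v4→v6→Ref (+1); total 4.
No residual Well→Ref path; max flow = 4.
Certifying cut of size 4: {Well→v1, Well→v3, Well→v4, v7→Ref}.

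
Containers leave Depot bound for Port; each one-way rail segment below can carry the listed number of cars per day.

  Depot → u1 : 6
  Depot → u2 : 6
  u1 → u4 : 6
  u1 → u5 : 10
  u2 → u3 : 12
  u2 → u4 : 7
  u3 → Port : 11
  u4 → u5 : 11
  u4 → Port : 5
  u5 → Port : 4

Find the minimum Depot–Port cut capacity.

12

Augment Depot→u1→u4→Port: bottleneck 5, flow now 5.
Augment Depot→u1→u5→Port: bottleneck 1, flow now 6.
Augment Depot→u2→u3→Port: bottleneck 6, flow now 12.
No augmenting path remains; maximum flow = 12.
By max-flow min-cut, the minimum cut capacity equals the max flow.
In the residual graph, reachable from Depot: {Depot}.
Min-cut edges: Depot→u1 (6), Depot→u2 (6); capacity 6 + 6 = 12.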